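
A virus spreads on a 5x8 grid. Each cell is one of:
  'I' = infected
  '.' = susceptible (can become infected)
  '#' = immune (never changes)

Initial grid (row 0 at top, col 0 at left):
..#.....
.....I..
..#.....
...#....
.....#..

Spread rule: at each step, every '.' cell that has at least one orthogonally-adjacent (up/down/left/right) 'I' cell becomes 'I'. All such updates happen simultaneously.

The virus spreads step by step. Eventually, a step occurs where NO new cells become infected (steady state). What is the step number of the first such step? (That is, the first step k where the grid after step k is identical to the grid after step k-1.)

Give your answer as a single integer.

Step 0 (initial): 1 infected
Step 1: +4 new -> 5 infected
Step 2: +7 new -> 12 infected
Step 3: +7 new -> 19 infected
Step 4: +4 new -> 23 infected
Step 5: +5 new -> 28 infected
Step 6: +4 new -> 32 infected
Step 7: +3 new -> 35 infected
Step 8: +1 new -> 36 infected
Step 9: +0 new -> 36 infected

Answer: 9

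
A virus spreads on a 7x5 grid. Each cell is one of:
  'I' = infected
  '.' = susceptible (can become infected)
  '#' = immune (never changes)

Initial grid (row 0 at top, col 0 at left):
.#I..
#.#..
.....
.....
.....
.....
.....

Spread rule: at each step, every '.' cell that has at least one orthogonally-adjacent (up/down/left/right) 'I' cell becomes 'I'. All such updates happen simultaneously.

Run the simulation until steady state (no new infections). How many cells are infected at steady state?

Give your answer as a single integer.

Step 0 (initial): 1 infected
Step 1: +1 new -> 2 infected
Step 2: +2 new -> 4 infected
Step 3: +2 new -> 6 infected
Step 4: +3 new -> 9 infected
Step 5: +4 new -> 13 infected
Step 6: +6 new -> 19 infected
Step 7: +5 new -> 24 infected
Step 8: +4 new -> 28 infected
Step 9: +2 new -> 30 infected
Step 10: +1 new -> 31 infected
Step 11: +0 new -> 31 infected

Answer: 31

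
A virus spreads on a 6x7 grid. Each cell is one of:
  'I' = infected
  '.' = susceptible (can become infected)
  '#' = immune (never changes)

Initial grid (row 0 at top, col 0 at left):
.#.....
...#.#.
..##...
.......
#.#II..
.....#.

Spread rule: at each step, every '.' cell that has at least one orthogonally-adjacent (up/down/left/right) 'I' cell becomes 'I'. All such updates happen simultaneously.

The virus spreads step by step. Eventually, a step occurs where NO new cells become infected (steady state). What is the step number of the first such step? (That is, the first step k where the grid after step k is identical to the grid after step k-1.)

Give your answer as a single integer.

Answer: 8

Derivation:
Step 0 (initial): 2 infected
Step 1: +5 new -> 7 infected
Step 2: +5 new -> 12 infected
Step 3: +6 new -> 18 infected
Step 4: +6 new -> 24 infected
Step 5: +5 new -> 29 infected
Step 6: +4 new -> 33 infected
Step 7: +1 new -> 34 infected
Step 8: +0 new -> 34 infected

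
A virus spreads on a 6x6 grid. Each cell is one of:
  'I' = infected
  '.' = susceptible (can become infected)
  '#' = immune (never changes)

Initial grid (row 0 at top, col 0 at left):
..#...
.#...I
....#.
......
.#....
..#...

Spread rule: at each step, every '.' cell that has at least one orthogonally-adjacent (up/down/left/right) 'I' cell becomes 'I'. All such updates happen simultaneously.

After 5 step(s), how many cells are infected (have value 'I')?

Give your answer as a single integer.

Answer: 20

Derivation:
Step 0 (initial): 1 infected
Step 1: +3 new -> 4 infected
Step 2: +3 new -> 7 infected
Step 3: +5 new -> 12 infected
Step 4: +4 new -> 16 infected
Step 5: +4 new -> 20 infected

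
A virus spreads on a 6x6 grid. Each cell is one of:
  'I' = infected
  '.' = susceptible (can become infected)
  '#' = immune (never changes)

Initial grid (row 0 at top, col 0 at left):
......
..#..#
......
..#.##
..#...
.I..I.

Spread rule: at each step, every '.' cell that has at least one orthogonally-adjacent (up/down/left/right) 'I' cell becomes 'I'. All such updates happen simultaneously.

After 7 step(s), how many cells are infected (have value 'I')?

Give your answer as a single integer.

Answer: 29

Derivation:
Step 0 (initial): 2 infected
Step 1: +6 new -> 8 infected
Step 2: +4 new -> 12 infected
Step 3: +3 new -> 15 infected
Step 4: +4 new -> 19 infected
Step 5: +4 new -> 23 infected
Step 6: +5 new -> 28 infected
Step 7: +1 new -> 29 infected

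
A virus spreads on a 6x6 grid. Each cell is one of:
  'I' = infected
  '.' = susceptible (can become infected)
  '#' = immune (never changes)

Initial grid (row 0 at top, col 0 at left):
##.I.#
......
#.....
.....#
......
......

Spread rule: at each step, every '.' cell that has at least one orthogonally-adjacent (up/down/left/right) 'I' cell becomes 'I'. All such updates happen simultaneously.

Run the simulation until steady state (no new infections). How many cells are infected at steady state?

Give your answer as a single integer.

Step 0 (initial): 1 infected
Step 1: +3 new -> 4 infected
Step 2: +3 new -> 7 infected
Step 3: +5 new -> 12 infected
Step 4: +6 new -> 18 infected
Step 5: +4 new -> 22 infected
Step 6: +5 new -> 27 infected
Step 7: +3 new -> 30 infected
Step 8: +1 new -> 31 infected
Step 9: +0 new -> 31 infected

Answer: 31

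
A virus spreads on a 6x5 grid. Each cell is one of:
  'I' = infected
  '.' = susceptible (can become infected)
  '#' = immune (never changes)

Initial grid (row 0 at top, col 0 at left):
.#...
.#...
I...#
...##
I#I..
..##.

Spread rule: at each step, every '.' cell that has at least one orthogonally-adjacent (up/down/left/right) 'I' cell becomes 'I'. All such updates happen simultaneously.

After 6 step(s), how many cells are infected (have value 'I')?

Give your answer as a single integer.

Answer: 22

Derivation:
Step 0 (initial): 3 infected
Step 1: +6 new -> 9 infected
Step 2: +5 new -> 14 infected
Step 3: +3 new -> 17 infected
Step 4: +2 new -> 19 infected
Step 5: +2 new -> 21 infected
Step 6: +1 new -> 22 infected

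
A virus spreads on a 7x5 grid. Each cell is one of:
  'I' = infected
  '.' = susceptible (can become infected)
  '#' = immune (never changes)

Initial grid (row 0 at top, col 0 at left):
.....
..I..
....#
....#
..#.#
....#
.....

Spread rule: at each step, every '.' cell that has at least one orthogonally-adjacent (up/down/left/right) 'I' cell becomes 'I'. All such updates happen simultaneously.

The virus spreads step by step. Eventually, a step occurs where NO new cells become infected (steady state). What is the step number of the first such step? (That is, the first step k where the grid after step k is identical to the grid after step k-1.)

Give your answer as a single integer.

Step 0 (initial): 1 infected
Step 1: +4 new -> 5 infected
Step 2: +7 new -> 12 infected
Step 3: +5 new -> 17 infected
Step 4: +3 new -> 20 infected
Step 5: +3 new -> 23 infected
Step 6: +4 new -> 27 infected
Step 7: +3 new -> 30 infected
Step 8: +0 new -> 30 infected

Answer: 8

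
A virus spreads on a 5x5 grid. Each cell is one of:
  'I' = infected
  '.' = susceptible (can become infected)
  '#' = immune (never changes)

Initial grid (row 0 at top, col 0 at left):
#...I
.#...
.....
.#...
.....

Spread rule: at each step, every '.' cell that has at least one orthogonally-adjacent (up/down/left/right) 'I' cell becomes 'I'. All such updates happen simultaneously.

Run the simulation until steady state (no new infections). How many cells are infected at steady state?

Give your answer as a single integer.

Step 0 (initial): 1 infected
Step 1: +2 new -> 3 infected
Step 2: +3 new -> 6 infected
Step 3: +4 new -> 10 infected
Step 4: +3 new -> 13 infected
Step 5: +3 new -> 16 infected
Step 6: +2 new -> 18 infected
Step 7: +3 new -> 21 infected
Step 8: +1 new -> 22 infected
Step 9: +0 new -> 22 infected

Answer: 22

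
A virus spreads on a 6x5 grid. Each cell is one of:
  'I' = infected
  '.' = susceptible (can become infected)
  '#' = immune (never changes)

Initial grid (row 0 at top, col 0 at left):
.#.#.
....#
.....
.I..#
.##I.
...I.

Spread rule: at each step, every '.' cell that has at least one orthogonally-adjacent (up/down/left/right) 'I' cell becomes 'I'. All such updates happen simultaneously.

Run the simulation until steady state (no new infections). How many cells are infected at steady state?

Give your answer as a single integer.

Answer: 23

Derivation:
Step 0 (initial): 3 infected
Step 1: +7 new -> 10 infected
Step 2: +6 new -> 16 infected
Step 3: +5 new -> 21 infected
Step 4: +2 new -> 23 infected
Step 5: +0 new -> 23 infected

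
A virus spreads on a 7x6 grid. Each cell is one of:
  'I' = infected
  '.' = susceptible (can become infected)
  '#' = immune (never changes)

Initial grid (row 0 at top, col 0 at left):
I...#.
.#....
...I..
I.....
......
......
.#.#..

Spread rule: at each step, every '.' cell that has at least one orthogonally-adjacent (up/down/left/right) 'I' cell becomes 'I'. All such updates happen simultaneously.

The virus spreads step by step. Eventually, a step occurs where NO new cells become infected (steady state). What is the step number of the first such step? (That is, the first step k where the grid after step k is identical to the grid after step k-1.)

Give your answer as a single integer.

Step 0 (initial): 3 infected
Step 1: +9 new -> 12 infected
Step 2: +11 new -> 23 infected
Step 3: +7 new -> 30 infected
Step 4: +4 new -> 34 infected
Step 5: +3 new -> 37 infected
Step 6: +1 new -> 38 infected
Step 7: +0 new -> 38 infected

Answer: 7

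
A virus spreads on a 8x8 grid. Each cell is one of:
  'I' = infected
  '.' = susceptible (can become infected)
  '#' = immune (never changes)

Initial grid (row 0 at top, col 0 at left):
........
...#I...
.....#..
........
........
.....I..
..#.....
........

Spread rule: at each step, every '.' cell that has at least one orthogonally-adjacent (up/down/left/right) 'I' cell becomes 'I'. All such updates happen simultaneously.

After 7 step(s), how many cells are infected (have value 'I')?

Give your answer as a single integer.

Step 0 (initial): 2 infected
Step 1: +7 new -> 9 infected
Step 2: +13 new -> 22 infected
Step 3: +14 new -> 36 infected
Step 4: +11 new -> 47 infected
Step 5: +8 new -> 55 infected
Step 6: +5 new -> 60 infected
Step 7: +1 new -> 61 infected

Answer: 61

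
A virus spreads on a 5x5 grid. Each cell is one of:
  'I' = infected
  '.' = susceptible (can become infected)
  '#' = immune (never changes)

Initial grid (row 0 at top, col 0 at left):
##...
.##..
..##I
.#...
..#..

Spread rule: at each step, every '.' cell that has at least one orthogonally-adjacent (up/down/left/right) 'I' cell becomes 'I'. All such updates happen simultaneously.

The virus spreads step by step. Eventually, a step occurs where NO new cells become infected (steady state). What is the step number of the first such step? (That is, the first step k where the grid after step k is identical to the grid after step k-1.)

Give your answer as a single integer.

Answer: 5

Derivation:
Step 0 (initial): 1 infected
Step 1: +2 new -> 3 infected
Step 2: +4 new -> 7 infected
Step 3: +3 new -> 10 infected
Step 4: +1 new -> 11 infected
Step 5: +0 new -> 11 infected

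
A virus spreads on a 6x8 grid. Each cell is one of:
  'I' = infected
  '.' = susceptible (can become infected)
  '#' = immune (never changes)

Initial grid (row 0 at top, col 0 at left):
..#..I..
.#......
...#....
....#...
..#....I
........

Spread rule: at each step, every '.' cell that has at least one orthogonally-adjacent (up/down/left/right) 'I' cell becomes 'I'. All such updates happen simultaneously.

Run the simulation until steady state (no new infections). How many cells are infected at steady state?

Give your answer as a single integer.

Step 0 (initial): 2 infected
Step 1: +6 new -> 8 infected
Step 2: +9 new -> 17 infected
Step 3: +7 new -> 24 infected
Step 4: +3 new -> 27 infected
Step 5: +3 new -> 30 infected
Step 6: +3 new -> 33 infected
Step 7: +3 new -> 36 infected
Step 8: +4 new -> 40 infected
Step 9: +2 new -> 42 infected
Step 10: +1 new -> 43 infected
Step 11: +0 new -> 43 infected

Answer: 43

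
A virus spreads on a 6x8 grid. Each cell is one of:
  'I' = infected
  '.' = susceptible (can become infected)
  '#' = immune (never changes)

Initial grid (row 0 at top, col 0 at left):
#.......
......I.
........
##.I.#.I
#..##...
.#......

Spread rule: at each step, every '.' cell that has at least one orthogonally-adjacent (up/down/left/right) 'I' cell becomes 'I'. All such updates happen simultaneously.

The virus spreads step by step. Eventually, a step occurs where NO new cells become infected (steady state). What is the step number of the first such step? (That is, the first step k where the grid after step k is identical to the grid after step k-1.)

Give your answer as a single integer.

Step 0 (initial): 3 infected
Step 1: +10 new -> 13 infected
Step 2: +10 new -> 23 infected
Step 3: +8 new -> 31 infected
Step 4: +5 new -> 36 infected
Step 5: +3 new -> 39 infected
Step 6: +0 new -> 39 infected

Answer: 6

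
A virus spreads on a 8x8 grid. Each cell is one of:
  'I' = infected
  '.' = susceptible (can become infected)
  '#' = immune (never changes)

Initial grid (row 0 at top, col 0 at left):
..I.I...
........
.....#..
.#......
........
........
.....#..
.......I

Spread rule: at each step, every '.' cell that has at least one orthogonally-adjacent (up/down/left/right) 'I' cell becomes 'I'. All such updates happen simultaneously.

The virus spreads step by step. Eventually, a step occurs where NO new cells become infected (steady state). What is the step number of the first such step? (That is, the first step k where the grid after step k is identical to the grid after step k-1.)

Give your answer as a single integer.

Answer: 9

Derivation:
Step 0 (initial): 3 infected
Step 1: +7 new -> 10 infected
Step 2: +10 new -> 20 infected
Step 3: +10 new -> 30 infected
Step 4: +12 new -> 42 infected
Step 5: +10 new -> 52 infected
Step 6: +5 new -> 57 infected
Step 7: +3 new -> 60 infected
Step 8: +1 new -> 61 infected
Step 9: +0 new -> 61 infected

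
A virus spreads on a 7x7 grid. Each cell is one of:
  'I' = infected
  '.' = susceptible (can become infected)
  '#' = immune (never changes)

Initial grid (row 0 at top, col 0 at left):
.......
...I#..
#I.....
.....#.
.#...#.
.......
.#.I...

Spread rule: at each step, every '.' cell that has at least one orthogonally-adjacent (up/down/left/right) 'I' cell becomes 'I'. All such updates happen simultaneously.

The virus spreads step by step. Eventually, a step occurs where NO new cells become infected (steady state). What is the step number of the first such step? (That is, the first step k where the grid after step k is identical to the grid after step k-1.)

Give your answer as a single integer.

Answer: 6

Derivation:
Step 0 (initial): 3 infected
Step 1: +9 new -> 12 infected
Step 2: +12 new -> 24 infected
Step 3: +10 new -> 34 infected
Step 4: +5 new -> 39 infected
Step 5: +4 new -> 43 infected
Step 6: +0 new -> 43 infected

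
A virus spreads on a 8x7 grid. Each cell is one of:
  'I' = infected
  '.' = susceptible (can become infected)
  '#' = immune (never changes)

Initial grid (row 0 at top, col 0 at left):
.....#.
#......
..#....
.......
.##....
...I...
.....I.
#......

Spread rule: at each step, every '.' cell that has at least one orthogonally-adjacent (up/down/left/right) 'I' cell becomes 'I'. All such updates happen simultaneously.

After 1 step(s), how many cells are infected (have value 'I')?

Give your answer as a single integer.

Answer: 10

Derivation:
Step 0 (initial): 2 infected
Step 1: +8 new -> 10 infected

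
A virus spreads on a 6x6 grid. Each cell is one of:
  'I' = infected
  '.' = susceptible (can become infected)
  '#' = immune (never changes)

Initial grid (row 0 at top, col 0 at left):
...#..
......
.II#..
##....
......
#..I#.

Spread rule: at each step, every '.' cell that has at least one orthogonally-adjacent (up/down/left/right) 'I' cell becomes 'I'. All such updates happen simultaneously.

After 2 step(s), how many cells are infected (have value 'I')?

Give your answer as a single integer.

Step 0 (initial): 3 infected
Step 1: +6 new -> 9 infected
Step 2: +8 new -> 17 infected

Answer: 17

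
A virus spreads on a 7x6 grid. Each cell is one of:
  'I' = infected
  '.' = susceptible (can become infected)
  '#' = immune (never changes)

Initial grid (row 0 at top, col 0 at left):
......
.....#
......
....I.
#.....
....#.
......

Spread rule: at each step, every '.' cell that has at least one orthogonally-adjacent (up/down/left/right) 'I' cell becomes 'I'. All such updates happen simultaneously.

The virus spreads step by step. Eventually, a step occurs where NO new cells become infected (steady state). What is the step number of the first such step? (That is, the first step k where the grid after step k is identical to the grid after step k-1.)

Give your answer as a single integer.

Step 0 (initial): 1 infected
Step 1: +4 new -> 5 infected
Step 2: +6 new -> 11 infected
Step 3: +7 new -> 18 infected
Step 4: +9 new -> 27 infected
Step 5: +6 new -> 33 infected
Step 6: +4 new -> 37 infected
Step 7: +2 new -> 39 infected
Step 8: +0 new -> 39 infected

Answer: 8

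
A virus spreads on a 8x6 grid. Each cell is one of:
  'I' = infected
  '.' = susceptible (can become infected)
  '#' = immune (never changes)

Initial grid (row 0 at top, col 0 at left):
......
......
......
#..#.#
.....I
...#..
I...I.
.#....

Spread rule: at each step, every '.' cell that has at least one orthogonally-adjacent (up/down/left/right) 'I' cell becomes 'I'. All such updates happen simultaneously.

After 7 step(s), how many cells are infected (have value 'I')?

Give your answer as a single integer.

Answer: 42

Derivation:
Step 0 (initial): 3 infected
Step 1: +9 new -> 12 infected
Step 2: +7 new -> 19 infected
Step 3: +5 new -> 24 infected
Step 4: +5 new -> 29 infected
Step 5: +5 new -> 34 infected
Step 6: +5 new -> 39 infected
Step 7: +3 new -> 42 infected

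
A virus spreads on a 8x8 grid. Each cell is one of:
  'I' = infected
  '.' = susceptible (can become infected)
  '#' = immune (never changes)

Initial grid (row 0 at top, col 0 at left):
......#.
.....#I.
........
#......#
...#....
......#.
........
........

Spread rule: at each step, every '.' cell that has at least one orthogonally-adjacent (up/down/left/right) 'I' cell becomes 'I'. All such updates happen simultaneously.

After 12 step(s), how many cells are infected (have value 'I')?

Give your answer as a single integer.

Answer: 58

Derivation:
Step 0 (initial): 1 infected
Step 1: +2 new -> 3 infected
Step 2: +4 new -> 7 infected
Step 3: +3 new -> 10 infected
Step 4: +5 new -> 15 infected
Step 5: +7 new -> 22 infected
Step 6: +8 new -> 30 infected
Step 7: +10 new -> 40 infected
Step 8: +7 new -> 47 infected
Step 9: +5 new -> 52 infected
Step 10: +3 new -> 55 infected
Step 11: +2 new -> 57 infected
Step 12: +1 new -> 58 infected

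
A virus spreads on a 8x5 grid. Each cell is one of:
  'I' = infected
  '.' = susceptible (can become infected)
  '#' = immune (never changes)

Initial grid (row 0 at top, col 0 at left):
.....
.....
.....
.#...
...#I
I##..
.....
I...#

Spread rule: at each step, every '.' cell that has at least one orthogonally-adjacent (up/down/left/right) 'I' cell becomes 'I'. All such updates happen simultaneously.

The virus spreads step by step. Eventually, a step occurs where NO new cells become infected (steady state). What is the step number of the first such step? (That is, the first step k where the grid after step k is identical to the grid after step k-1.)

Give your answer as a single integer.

Answer: 7

Derivation:
Step 0 (initial): 3 infected
Step 1: +5 new -> 8 infected
Step 2: +8 new -> 16 infected
Step 3: +8 new -> 24 infected
Step 4: +5 new -> 29 infected
Step 5: +4 new -> 33 infected
Step 6: +2 new -> 35 infected
Step 7: +0 new -> 35 infected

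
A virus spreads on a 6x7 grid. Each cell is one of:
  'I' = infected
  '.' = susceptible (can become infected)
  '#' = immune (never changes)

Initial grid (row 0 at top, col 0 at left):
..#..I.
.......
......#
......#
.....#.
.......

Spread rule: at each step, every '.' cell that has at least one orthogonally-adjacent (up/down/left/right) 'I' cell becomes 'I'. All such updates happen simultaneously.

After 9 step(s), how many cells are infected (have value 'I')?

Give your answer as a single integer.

Step 0 (initial): 1 infected
Step 1: +3 new -> 4 infected
Step 2: +4 new -> 8 infected
Step 3: +3 new -> 11 infected
Step 4: +3 new -> 14 infected
Step 5: +4 new -> 18 infected
Step 6: +6 new -> 24 infected
Step 7: +6 new -> 30 infected
Step 8: +4 new -> 34 infected
Step 9: +3 new -> 37 infected

Answer: 37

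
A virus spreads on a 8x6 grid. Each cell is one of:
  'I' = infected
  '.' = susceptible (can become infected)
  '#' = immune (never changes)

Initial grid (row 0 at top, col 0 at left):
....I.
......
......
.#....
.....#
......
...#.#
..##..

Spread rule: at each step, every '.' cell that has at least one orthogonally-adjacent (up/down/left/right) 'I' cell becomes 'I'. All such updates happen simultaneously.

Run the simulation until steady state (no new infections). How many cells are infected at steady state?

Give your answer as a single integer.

Step 0 (initial): 1 infected
Step 1: +3 new -> 4 infected
Step 2: +4 new -> 8 infected
Step 3: +5 new -> 13 infected
Step 4: +6 new -> 19 infected
Step 5: +5 new -> 24 infected
Step 6: +5 new -> 29 infected
Step 7: +4 new -> 33 infected
Step 8: +4 new -> 37 infected
Step 9: +2 new -> 39 infected
Step 10: +2 new -> 41 infected
Step 11: +1 new -> 42 infected
Step 12: +0 new -> 42 infected

Answer: 42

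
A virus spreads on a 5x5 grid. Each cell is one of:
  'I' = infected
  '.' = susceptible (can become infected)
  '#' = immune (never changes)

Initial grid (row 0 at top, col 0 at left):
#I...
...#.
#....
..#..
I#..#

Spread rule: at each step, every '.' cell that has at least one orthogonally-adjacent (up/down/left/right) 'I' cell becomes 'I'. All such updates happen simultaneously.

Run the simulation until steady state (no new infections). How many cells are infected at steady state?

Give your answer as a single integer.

Answer: 19

Derivation:
Step 0 (initial): 2 infected
Step 1: +3 new -> 5 infected
Step 2: +5 new -> 10 infected
Step 3: +2 new -> 12 infected
Step 4: +2 new -> 14 infected
Step 5: +2 new -> 16 infected
Step 6: +2 new -> 18 infected
Step 7: +1 new -> 19 infected
Step 8: +0 new -> 19 infected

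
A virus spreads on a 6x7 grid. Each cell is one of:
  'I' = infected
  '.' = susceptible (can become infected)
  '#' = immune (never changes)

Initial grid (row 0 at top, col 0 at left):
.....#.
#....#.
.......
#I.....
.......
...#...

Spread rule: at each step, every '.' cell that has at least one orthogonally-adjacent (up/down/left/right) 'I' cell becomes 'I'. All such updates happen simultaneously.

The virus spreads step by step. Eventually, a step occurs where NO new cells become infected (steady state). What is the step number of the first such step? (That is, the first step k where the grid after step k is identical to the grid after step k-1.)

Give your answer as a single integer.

Answer: 9

Derivation:
Step 0 (initial): 1 infected
Step 1: +3 new -> 4 infected
Step 2: +7 new -> 11 infected
Step 3: +7 new -> 18 infected
Step 4: +6 new -> 24 infected
Step 5: +6 new -> 30 infected
Step 6: +4 new -> 34 infected
Step 7: +2 new -> 36 infected
Step 8: +1 new -> 37 infected
Step 9: +0 new -> 37 infected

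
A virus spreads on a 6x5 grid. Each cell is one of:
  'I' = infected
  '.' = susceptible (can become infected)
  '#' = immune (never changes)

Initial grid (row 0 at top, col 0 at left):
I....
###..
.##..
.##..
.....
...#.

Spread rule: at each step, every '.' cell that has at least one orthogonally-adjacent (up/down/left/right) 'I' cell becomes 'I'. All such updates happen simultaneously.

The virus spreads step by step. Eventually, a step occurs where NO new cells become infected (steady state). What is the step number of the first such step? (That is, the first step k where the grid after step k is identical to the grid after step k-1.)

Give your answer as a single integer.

Answer: 13

Derivation:
Step 0 (initial): 1 infected
Step 1: +1 new -> 2 infected
Step 2: +1 new -> 3 infected
Step 3: +1 new -> 4 infected
Step 4: +2 new -> 6 infected
Step 5: +2 new -> 8 infected
Step 6: +2 new -> 10 infected
Step 7: +2 new -> 12 infected
Step 8: +2 new -> 14 infected
Step 9: +3 new -> 17 infected
Step 10: +2 new -> 19 infected
Step 11: +2 new -> 21 infected
Step 12: +1 new -> 22 infected
Step 13: +0 new -> 22 infected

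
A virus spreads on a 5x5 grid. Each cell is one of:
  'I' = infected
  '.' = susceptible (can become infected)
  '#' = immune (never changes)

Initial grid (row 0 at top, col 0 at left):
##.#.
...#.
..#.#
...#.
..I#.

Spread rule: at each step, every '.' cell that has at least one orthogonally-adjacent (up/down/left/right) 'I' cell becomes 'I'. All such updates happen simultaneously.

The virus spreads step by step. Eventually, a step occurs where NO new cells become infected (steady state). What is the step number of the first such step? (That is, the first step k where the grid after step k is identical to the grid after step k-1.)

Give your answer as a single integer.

Step 0 (initial): 1 infected
Step 1: +2 new -> 3 infected
Step 2: +2 new -> 5 infected
Step 3: +2 new -> 7 infected
Step 4: +2 new -> 9 infected
Step 5: +2 new -> 11 infected
Step 6: +1 new -> 12 infected
Step 7: +0 new -> 12 infected

Answer: 7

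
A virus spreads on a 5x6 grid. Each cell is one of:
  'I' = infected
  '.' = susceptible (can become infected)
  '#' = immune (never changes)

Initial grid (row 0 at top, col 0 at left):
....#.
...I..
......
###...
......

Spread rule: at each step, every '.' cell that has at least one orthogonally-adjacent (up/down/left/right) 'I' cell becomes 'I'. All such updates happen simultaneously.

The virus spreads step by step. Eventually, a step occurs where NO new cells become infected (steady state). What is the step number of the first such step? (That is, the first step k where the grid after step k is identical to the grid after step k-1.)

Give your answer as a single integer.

Step 0 (initial): 1 infected
Step 1: +4 new -> 5 infected
Step 2: +6 new -> 11 infected
Step 3: +7 new -> 18 infected
Step 4: +5 new -> 23 infected
Step 5: +2 new -> 25 infected
Step 6: +1 new -> 26 infected
Step 7: +0 new -> 26 infected

Answer: 7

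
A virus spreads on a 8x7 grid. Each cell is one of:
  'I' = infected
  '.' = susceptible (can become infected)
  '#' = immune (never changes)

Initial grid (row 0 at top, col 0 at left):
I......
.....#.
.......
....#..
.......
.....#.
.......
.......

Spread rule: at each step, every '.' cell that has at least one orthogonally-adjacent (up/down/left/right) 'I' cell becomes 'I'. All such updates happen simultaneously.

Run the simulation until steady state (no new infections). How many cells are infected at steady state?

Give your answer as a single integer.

Answer: 53

Derivation:
Step 0 (initial): 1 infected
Step 1: +2 new -> 3 infected
Step 2: +3 new -> 6 infected
Step 3: +4 new -> 10 infected
Step 4: +5 new -> 15 infected
Step 5: +6 new -> 21 infected
Step 6: +6 new -> 27 infected
Step 7: +6 new -> 33 infected
Step 8: +6 new -> 39 infected
Step 9: +5 new -> 44 infected
Step 10: +3 new -> 47 infected
Step 11: +3 new -> 50 infected
Step 12: +2 new -> 52 infected
Step 13: +1 new -> 53 infected
Step 14: +0 new -> 53 infected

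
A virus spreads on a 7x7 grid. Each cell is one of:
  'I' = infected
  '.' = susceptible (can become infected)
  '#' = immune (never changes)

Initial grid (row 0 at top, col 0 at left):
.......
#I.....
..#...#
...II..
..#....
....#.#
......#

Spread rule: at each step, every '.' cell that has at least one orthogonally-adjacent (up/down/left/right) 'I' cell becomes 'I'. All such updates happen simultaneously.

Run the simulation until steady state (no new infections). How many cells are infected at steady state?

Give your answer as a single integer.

Answer: 42

Derivation:
Step 0 (initial): 3 infected
Step 1: +9 new -> 12 infected
Step 2: +10 new -> 22 infected
Step 3: +9 new -> 31 infected
Step 4: +7 new -> 38 infected
Step 5: +3 new -> 41 infected
Step 6: +1 new -> 42 infected
Step 7: +0 new -> 42 infected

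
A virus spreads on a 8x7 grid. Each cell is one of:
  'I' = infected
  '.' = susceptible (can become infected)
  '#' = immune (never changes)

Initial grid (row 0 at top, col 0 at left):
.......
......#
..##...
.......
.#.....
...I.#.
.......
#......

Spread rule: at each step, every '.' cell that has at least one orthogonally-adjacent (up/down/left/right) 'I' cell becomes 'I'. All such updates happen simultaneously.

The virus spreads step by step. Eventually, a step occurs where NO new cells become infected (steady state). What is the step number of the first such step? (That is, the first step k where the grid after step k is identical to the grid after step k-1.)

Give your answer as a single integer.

Step 0 (initial): 1 infected
Step 1: +4 new -> 5 infected
Step 2: +7 new -> 12 infected
Step 3: +8 new -> 20 infected
Step 4: +9 new -> 29 infected
Step 5: +7 new -> 36 infected
Step 6: +6 new -> 42 infected
Step 7: +5 new -> 47 infected
Step 8: +3 new -> 50 infected
Step 9: +0 new -> 50 infected

Answer: 9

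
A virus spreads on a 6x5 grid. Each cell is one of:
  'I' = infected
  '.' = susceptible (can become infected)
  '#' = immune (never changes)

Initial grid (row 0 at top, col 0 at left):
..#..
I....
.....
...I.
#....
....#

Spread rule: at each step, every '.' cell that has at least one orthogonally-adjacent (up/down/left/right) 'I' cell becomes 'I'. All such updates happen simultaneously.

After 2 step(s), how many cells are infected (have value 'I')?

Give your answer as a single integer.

Answer: 20

Derivation:
Step 0 (initial): 2 infected
Step 1: +7 new -> 9 infected
Step 2: +11 new -> 20 infected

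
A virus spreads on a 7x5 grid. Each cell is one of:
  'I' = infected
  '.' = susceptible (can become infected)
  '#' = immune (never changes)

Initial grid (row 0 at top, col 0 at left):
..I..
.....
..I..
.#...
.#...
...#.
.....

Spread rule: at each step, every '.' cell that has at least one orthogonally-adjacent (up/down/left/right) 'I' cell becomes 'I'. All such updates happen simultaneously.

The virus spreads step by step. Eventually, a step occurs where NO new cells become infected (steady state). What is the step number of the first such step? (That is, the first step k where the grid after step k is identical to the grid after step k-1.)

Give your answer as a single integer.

Step 0 (initial): 2 infected
Step 1: +6 new -> 8 infected
Step 2: +8 new -> 16 infected
Step 3: +6 new -> 22 infected
Step 4: +4 new -> 26 infected
Step 5: +4 new -> 30 infected
Step 6: +2 new -> 32 infected
Step 7: +0 new -> 32 infected

Answer: 7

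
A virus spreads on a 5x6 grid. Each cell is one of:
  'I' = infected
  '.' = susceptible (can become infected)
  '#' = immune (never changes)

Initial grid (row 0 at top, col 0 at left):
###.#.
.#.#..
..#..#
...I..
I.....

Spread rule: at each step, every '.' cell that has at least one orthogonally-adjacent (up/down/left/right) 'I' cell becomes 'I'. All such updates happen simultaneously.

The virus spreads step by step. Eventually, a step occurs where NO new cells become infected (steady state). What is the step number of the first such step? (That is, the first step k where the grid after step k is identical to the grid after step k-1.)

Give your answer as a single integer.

Step 0 (initial): 2 infected
Step 1: +6 new -> 8 infected
Step 2: +6 new -> 14 infected
Step 3: +4 new -> 18 infected
Step 4: +1 new -> 19 infected
Step 5: +1 new -> 20 infected
Step 6: +0 new -> 20 infected

Answer: 6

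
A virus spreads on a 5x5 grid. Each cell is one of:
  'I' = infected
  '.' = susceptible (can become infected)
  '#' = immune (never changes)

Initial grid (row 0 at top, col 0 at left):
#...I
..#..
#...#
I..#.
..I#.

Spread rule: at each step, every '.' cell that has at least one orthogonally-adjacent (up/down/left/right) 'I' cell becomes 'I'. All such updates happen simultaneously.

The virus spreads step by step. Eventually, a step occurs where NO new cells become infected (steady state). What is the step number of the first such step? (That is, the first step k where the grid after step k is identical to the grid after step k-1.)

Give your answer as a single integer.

Step 0 (initial): 3 infected
Step 1: +6 new -> 9 infected
Step 2: +4 new -> 13 infected
Step 3: +3 new -> 16 infected
Step 4: +1 new -> 17 infected
Step 5: +0 new -> 17 infected

Answer: 5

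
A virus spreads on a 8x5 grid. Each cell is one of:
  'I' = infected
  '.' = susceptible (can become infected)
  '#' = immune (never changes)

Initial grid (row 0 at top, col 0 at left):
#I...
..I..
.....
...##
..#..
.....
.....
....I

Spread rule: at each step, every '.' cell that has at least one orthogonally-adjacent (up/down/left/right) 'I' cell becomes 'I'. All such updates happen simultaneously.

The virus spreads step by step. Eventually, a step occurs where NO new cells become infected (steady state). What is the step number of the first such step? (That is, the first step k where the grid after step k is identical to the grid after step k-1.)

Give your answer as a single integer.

Step 0 (initial): 3 infected
Step 1: +6 new -> 9 infected
Step 2: +9 new -> 18 infected
Step 3: +8 new -> 26 infected
Step 4: +6 new -> 32 infected
Step 5: +3 new -> 35 infected
Step 6: +1 new -> 36 infected
Step 7: +0 new -> 36 infected

Answer: 7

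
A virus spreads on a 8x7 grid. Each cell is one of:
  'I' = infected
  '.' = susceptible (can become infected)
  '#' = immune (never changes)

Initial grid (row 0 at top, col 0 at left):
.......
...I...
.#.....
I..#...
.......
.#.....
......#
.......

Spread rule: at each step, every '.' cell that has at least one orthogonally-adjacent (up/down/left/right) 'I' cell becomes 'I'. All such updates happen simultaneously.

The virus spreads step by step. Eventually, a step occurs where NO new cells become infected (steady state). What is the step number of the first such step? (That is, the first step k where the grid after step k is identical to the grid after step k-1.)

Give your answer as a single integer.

Answer: 10

Derivation:
Step 0 (initial): 2 infected
Step 1: +7 new -> 9 infected
Step 2: +10 new -> 19 infected
Step 3: +8 new -> 27 infected
Step 4: +8 new -> 35 infected
Step 5: +6 new -> 41 infected
Step 6: +5 new -> 46 infected
Step 7: +4 new -> 50 infected
Step 8: +1 new -> 51 infected
Step 9: +1 new -> 52 infected
Step 10: +0 new -> 52 infected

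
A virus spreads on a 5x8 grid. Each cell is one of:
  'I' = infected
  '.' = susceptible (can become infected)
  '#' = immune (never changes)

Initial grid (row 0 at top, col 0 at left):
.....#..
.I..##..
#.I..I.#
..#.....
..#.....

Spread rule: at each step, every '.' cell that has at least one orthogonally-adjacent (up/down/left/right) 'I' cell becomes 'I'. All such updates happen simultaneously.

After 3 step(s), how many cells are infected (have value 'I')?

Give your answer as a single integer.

Step 0 (initial): 3 infected
Step 1: +8 new -> 11 infected
Step 2: +9 new -> 20 infected
Step 3: +9 new -> 29 infected

Answer: 29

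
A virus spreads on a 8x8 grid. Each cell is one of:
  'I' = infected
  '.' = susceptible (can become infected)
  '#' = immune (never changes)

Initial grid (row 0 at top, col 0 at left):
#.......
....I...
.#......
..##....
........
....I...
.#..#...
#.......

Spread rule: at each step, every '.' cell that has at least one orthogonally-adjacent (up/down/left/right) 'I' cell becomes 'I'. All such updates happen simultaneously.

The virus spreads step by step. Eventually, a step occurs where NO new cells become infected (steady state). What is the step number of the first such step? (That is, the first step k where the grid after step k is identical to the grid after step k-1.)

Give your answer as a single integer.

Step 0 (initial): 2 infected
Step 1: +7 new -> 9 infected
Step 2: +13 new -> 22 infected
Step 3: +15 new -> 37 infected
Step 4: +12 new -> 49 infected
Step 5: +7 new -> 56 infected
Step 6: +1 new -> 57 infected
Step 7: +0 new -> 57 infected

Answer: 7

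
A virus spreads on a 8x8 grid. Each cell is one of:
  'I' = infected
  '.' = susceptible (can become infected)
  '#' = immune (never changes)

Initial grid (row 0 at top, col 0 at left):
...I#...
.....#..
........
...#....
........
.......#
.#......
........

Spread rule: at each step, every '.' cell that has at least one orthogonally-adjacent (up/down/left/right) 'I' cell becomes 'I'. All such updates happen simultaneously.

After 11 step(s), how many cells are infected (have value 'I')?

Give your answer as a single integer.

Answer: 59

Derivation:
Step 0 (initial): 1 infected
Step 1: +2 new -> 3 infected
Step 2: +4 new -> 7 infected
Step 3: +4 new -> 11 infected
Step 4: +5 new -> 16 infected
Step 5: +6 new -> 22 infected
Step 6: +9 new -> 31 infected
Step 7: +10 new -> 41 infected
Step 8: +9 new -> 50 infected
Step 9: +5 new -> 55 infected
Step 10: +3 new -> 58 infected
Step 11: +1 new -> 59 infected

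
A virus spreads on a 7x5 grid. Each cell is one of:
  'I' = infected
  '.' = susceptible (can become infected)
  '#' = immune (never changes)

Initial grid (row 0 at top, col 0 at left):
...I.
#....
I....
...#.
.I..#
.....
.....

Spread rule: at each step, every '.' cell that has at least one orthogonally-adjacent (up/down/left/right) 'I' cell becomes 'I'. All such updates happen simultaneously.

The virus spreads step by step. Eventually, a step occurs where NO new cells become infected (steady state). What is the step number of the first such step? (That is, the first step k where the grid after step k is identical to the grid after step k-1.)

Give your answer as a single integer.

Step 0 (initial): 3 infected
Step 1: +9 new -> 12 infected
Step 2: +11 new -> 23 infected
Step 3: +5 new -> 28 infected
Step 4: +3 new -> 31 infected
Step 5: +1 new -> 32 infected
Step 6: +0 new -> 32 infected

Answer: 6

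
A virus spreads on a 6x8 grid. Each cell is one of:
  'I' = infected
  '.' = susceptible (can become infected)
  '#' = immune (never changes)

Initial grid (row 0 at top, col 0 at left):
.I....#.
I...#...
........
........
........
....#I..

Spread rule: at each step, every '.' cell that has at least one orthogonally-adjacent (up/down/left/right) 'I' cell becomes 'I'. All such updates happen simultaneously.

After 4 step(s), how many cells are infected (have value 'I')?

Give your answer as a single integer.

Answer: 39

Derivation:
Step 0 (initial): 3 infected
Step 1: +6 new -> 9 infected
Step 2: +8 new -> 17 infected
Step 3: +10 new -> 27 infected
Step 4: +12 new -> 39 infected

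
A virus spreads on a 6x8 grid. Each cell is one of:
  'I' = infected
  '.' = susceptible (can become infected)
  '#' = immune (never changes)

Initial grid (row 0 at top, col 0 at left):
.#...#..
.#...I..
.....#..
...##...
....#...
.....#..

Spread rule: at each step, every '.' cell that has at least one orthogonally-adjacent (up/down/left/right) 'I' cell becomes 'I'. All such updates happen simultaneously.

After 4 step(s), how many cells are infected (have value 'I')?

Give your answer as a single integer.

Answer: 20

Derivation:
Step 0 (initial): 1 infected
Step 1: +2 new -> 3 infected
Step 2: +6 new -> 9 infected
Step 3: +6 new -> 15 infected
Step 4: +5 new -> 20 infected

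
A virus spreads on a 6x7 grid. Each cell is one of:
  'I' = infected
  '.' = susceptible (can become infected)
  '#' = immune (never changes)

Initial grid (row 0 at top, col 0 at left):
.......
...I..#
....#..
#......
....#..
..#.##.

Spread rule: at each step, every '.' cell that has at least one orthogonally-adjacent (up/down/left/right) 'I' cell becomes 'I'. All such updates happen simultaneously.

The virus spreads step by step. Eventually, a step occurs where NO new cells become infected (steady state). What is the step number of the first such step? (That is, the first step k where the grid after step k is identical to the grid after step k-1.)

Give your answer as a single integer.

Answer: 8

Derivation:
Step 0 (initial): 1 infected
Step 1: +4 new -> 5 infected
Step 2: +6 new -> 11 infected
Step 3: +8 new -> 19 infected
Step 4: +8 new -> 27 infected
Step 5: +3 new -> 30 infected
Step 6: +3 new -> 33 infected
Step 7: +2 new -> 35 infected
Step 8: +0 new -> 35 infected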